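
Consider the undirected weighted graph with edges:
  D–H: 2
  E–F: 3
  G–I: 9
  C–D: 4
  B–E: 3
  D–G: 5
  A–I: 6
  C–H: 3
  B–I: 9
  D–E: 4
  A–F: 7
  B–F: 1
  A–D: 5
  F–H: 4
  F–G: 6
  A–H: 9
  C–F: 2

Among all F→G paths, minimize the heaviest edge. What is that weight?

Some routes from F to G:
F-C-D-G: max(2, 4, 5) = 5
F-H-D-G: max(4, 2, 5) = 5
F-B-E-D-G: max(1, 3, 4, 5) = 5
F-H-C-D-G: max(4, 3, 4, 5) = 5
F-E-D-G: max(3, 4, 5) = 5
F-C-H-D-G: max(2, 3, 2, 5) = 5
Best route has worst link 5.

5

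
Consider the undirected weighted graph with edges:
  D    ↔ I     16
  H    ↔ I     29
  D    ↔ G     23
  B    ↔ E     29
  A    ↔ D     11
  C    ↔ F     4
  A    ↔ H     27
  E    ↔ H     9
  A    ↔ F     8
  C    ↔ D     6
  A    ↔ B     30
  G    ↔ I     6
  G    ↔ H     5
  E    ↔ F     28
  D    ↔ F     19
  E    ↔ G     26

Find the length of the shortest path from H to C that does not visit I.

Checking several routes:
H -> G -> D -> C: 5 + 23 + 6 = 34
H -> A -> D -> C: 27 + 11 + 6 = 44
H -> E -> F -> C: 9 + 28 + 4 = 41
H -> A -> F -> C: 27 + 8 + 4 = 39
The minimum is 34.

34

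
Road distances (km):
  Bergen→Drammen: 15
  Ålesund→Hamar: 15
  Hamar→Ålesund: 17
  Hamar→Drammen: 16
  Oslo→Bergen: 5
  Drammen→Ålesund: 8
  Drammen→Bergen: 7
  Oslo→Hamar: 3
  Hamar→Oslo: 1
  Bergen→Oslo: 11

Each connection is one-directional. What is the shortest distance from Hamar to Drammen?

16

Candidate routes:
Hamar - Drammen: 16
Hamar - Oslo - Bergen - Drammen: 1 + 5 + 15 = 21
Best route has total 16 km.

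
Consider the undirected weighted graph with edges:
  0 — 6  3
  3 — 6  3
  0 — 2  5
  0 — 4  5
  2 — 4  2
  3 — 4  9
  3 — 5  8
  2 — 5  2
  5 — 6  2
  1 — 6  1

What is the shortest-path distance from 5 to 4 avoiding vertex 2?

Paths from 5 to 4 avoiding 2:
5 → 3 → 6 → 0 → 4: 8 + 3 + 3 + 5 = 19
5 → 3 → 4: 8 + 9 = 17
5 → 6 → 0 → 4: 2 + 3 + 5 = 10
5 → 6 → 3 → 4: 2 + 3 + 9 = 14
Shortest: 10.

10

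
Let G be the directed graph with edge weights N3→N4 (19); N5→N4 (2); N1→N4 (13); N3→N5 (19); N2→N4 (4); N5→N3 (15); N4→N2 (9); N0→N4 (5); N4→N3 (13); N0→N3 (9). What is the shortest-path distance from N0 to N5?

Routes from N0 to N5:
N0 → N3 → N5: 9 + 19 = 28
N0 → N4 → N3 → N5: 5 + 13 + 19 = 37
The minimum is 28.

28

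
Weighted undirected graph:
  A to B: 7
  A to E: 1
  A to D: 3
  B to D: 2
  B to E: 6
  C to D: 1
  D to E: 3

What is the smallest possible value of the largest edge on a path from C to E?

3

Paths from C to E:
C - D - B - A - E: max(1, 2, 7, 1) = 7
C - D - B - E: max(1, 2, 6) = 6
C - D - A - E: max(1, 3, 1) = 3
C - D - E: max(1, 3) = 3
C - D - A - B - E: max(1, 3, 7, 6) = 7
Best route has worst link 3.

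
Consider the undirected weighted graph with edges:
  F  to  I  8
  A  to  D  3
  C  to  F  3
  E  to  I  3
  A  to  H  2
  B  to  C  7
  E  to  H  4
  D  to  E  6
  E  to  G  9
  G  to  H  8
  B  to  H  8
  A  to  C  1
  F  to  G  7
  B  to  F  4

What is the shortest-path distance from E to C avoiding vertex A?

Some routes from E to C avoiding A:
E → I → F → C: 3 + 8 + 3 = 14
E → H → B → F → C: 4 + 8 + 4 + 3 = 19
E → H → B → C: 4 + 8 + 7 = 19
Shortest: 14.

14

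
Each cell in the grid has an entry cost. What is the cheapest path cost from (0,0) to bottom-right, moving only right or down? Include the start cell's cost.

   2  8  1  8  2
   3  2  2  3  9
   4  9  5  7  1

20

Path [0,0] -> [1,0] -> [1,1] -> [1,2] -> [1,3] -> [2,3] -> [2,4]: 2 + 3 + 2 + 2 + 3 + 7 + 1 = 20.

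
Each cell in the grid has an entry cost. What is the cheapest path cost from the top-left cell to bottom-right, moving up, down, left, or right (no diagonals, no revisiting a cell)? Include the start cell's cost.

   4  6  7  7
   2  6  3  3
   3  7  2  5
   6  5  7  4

Take (0,0) (1,0) (1,1) (1,2) (2,2) (2,3) (3,3) for a total of 4 + 2 + 6 + 3 + 2 + 5 + 4 = 26.

26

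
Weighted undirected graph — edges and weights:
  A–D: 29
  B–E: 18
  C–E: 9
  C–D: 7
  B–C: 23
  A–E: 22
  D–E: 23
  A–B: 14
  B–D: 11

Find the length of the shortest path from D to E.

Some routes from D to E:
D→E: 23
D→C→E: 7 + 9 = 16
D→B→E: 11 + 18 = 29
Shortest: 16.

16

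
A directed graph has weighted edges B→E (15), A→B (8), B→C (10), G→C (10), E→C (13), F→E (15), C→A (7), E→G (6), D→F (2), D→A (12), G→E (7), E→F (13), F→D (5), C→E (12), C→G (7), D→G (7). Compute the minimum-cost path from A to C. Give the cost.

Paths from A to C:
A → B → E → G → C: 8 + 15 + 6 + 10 = 39
A → B → E → C: 8 + 15 + 13 = 36
A → B → E → F → D → G → C: 8 + 15 + 13 + 5 + 7 + 10 = 58
A → B → C: 8 + 10 = 18
Best route has total 18.

18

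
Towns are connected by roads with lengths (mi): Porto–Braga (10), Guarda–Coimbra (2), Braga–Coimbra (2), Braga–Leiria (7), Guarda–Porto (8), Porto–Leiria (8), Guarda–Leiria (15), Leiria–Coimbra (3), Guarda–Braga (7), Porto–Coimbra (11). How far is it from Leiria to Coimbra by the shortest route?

A few of the Leiria→Coimbra routes:
Leiria → Braga → Guarda → Coimbra: 7 + 7 + 2 = 16
Leiria → Braga → Coimbra: 7 + 2 = 9
Leiria → Coimbra: 3
Shortest: 3 mi.

3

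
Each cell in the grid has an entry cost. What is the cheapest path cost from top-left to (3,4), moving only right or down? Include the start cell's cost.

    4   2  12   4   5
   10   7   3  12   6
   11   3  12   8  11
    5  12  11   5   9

50

Take r0c0 → r0c1 → r1c1 → r1c2 → r1c3 → r2c3 → r3c3 → r3c4 for a total of 4 + 2 + 7 + 3 + 12 + 8 + 5 + 9 = 50.
(Top row then right column would cost 53.)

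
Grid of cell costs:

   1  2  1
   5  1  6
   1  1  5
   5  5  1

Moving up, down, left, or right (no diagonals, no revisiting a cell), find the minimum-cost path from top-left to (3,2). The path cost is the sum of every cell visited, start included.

11

Take r0c0 → r0c1 → r1c1 → r2c1 → r2c2 → r3c2 for a total of 1 + 2 + 1 + 1 + 5 + 1 = 11.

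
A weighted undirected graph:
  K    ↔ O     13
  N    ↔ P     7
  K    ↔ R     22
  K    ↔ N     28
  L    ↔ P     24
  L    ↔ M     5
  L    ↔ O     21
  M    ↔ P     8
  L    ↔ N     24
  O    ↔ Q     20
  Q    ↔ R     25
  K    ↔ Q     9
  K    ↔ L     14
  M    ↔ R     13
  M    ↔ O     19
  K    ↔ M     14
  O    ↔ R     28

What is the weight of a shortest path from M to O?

Checking several routes:
M -> K -> O: 14 + 13 = 27
M -> L -> K -> O: 5 + 14 + 13 = 32
M -> O: 19
M -> R -> O: 13 + 28 = 41
M -> L -> O: 5 + 21 = 26
Best route has total 19.

19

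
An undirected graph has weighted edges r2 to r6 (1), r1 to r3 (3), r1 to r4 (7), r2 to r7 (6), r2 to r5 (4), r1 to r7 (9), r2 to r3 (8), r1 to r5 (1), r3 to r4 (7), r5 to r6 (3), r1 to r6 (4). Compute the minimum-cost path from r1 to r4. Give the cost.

Comparing a few candidate routes:
r1 → r5 → r2 → r3 → r4: 1 + 4 + 8 + 7 = 20
r1 → r5 → r6 → r2 → r3 → r4: 1 + 3 + 1 + 8 + 7 = 20
r1 → r4: 7
r1 → r3 → r4: 3 + 7 = 10
The minimum is 7.

7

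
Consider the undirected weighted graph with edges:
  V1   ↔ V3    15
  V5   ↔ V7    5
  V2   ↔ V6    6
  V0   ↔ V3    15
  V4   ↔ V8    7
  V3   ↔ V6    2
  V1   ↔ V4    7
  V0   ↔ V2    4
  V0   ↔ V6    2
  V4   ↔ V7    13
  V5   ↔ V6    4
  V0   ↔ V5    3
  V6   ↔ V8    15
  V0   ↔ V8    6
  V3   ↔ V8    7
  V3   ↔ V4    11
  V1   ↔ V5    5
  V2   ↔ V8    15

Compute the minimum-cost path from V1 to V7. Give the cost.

10

Checking several routes:
V1→V3→V6→V0→V5→V7: 15 + 2 + 2 + 3 + 5 = 27
V1→V4→V7: 7 + 13 = 20
V1→V5→V7: 5 + 5 = 10
V1→V3→V6→V5→V7: 15 + 2 + 4 + 5 = 26
The minimum is 10.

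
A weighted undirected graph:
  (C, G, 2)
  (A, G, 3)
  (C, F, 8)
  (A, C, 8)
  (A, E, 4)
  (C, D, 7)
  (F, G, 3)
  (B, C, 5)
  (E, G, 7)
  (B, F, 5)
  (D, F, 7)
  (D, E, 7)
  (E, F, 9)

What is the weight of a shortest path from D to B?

Comparing a few candidate routes:
D→F→C→B: 7 + 8 + 5 = 20
D→F→G→C→B: 7 + 3 + 2 + 5 = 17
D→C→B: 7 + 5 = 12
D→C→G→F→B: 7 + 2 + 3 + 5 = 17
D→F→B: 7 + 5 = 12
The minimum is 12.

12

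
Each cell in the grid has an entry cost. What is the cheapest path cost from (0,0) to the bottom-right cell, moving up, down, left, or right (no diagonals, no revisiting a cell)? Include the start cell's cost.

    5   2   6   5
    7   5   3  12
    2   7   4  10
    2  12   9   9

37

Cheapest: r0c0 r0c1 r1c1 r1c2 r2c2 r3c2 r3c3
  5 + 2 + 5 + 3 + 4 + 9 + 9 = 37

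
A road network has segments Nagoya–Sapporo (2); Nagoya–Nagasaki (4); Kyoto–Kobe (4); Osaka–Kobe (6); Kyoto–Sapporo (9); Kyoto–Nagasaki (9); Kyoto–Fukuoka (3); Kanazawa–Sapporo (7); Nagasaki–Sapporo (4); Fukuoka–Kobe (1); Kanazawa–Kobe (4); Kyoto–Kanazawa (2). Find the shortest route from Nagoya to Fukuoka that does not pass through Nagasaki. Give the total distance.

14

Comparing a few candidate routes:
Nagoya → Sapporo → Kanazawa → Kyoto → Kobe → Fukuoka: 2 + 7 + 2 + 4 + 1 = 16
Nagoya → Sapporo → Kyoto → Fukuoka: 2 + 9 + 3 = 14
Nagoya → Sapporo → Kyoto → Kanazawa → Kobe → Fukuoka: 2 + 9 + 2 + 4 + 1 = 18
Nagoya → Sapporo → Kyoto → Kobe → Fukuoka: 2 + 9 + 4 + 1 = 16
Nagoya → Sapporo → Kanazawa → Kyoto → Fukuoka: 2 + 7 + 2 + 3 = 14
Nagoya → Sapporo → Kanazawa → Kobe → Fukuoka: 2 + 7 + 4 + 1 = 14
The minimum is 14 km.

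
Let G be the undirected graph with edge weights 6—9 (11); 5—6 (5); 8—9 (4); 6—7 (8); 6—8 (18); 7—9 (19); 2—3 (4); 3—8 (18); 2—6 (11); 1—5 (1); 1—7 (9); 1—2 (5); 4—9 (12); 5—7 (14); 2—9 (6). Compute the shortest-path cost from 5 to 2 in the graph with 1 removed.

A few of the 5→2 routes:
5 -> 6 -> 8 -> 9 -> 2: 5 + 18 + 4 + 6 = 33
5 -> 6 -> 9 -> 2: 5 + 11 + 6 = 22
5 -> 6 -> 2: 5 + 11 = 16
5 -> 7 -> 6 -> 2: 14 + 8 + 11 = 33
Shortest: 16.

16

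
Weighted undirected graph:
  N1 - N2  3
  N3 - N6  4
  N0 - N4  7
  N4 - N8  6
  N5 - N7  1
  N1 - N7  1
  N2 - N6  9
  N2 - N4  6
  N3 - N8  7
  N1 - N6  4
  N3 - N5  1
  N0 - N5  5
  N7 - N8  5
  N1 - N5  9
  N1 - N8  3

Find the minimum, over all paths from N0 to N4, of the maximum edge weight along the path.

A few of the N0→N4 routes:
N0→N5→N7→N1→N8→N4: max(5, 1, 1, 3, 6) = 6
N0→N5→N7→N8→N4: max(5, 1, 5, 6) = 6
N0→N5→N7→N1→N2→N4: max(5, 1, 1, 3, 6) = 6
N0→N5→N7→N8→N1→N2→N4: max(5, 1, 5, 3, 3, 6) = 6
Smallest bottleneck: 6.

6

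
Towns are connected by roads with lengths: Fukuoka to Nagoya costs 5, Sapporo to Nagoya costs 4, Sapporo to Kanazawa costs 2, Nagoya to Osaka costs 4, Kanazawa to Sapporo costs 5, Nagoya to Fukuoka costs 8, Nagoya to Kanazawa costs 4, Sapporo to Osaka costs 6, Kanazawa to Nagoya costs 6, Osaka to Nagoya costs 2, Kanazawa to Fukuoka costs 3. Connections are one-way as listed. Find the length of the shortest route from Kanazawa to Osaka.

10

A few of the Kanazawa→Osaka routes:
Kanazawa→Fukuoka→Nagoya→Osaka: 3 + 5 + 4 = 12
Kanazawa→Sapporo→Osaka: 5 + 6 = 11
Kanazawa→Nagoya→Osaka: 6 + 4 = 10
Shortest: 10.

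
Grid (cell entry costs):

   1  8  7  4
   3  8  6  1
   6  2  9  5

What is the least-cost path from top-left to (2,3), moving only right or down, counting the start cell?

24

One optimal route is r0c0 r1c0 r1c1 r1c2 r1c3 r2c3.
Its cost is 1 + 3 + 8 + 6 + 1 + 5 = 24.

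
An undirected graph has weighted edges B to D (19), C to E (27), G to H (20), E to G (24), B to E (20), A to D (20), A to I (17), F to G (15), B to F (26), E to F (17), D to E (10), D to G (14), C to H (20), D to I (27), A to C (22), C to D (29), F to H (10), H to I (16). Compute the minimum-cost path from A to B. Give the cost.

Checking several routes:
A - D - E - B: 20 + 10 + 20 = 50
A - I - H - F - B: 17 + 16 + 10 + 26 = 69
A - C - E - B: 22 + 27 + 20 = 69
A - I - D - B: 17 + 27 + 19 = 63
A - D - B: 20 + 19 = 39
Shortest: 39.

39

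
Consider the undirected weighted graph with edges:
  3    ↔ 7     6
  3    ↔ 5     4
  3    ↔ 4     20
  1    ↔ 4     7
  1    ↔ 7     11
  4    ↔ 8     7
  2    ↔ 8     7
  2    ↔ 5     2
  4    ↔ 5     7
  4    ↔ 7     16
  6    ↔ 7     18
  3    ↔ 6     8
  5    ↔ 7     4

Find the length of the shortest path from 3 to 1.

17

Comparing a few candidate routes:
3 - 4 - 1: 20 + 7 = 27
3 - 5 - 4 - 1: 4 + 7 + 7 = 18
3 - 5 - 7 - 1: 4 + 4 + 11 = 19
3 - 7 - 1: 6 + 11 = 17
3 - 7 - 5 - 4 - 1: 6 + 4 + 7 + 7 = 24
Best route has total 17.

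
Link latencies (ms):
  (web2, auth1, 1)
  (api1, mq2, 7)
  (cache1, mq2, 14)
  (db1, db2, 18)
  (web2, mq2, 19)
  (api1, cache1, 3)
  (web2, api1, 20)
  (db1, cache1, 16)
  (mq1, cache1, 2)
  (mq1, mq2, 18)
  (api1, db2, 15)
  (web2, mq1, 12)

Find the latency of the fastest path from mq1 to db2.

Comparing a few candidate routes:
mq1 -> cache1 -> db1 -> db2: 2 + 16 + 18 = 36
mq1 -> web2 -> api1 -> db2: 12 + 20 + 15 = 47
mq1 -> cache1 -> api1 -> db2: 2 + 3 + 15 = 20
mq1 -> cache1 -> mq2 -> api1 -> db2: 2 + 14 + 7 + 15 = 38
mq1 -> mq2 -> api1 -> db2: 18 + 7 + 15 = 40
The minimum is 20 ms.

20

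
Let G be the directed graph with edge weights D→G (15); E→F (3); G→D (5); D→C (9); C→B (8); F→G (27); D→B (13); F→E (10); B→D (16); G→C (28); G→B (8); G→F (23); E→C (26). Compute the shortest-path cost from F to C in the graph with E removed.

Paths from F to C avoiding E:
F → G → D → C: 27 + 5 + 9 = 41
F → G → B → D → C: 27 + 8 + 16 + 9 = 60
F → G → C: 27 + 28 = 55
The minimum is 41.

41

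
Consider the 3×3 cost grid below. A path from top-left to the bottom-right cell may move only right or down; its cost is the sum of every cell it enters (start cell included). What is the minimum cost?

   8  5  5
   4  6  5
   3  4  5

24

Path [0,0] -> [1,0] -> [2,0] -> [2,1] -> [2,2]: 8 + 4 + 3 + 4 + 5 = 24.
For comparison, the top-then-right route costs 28.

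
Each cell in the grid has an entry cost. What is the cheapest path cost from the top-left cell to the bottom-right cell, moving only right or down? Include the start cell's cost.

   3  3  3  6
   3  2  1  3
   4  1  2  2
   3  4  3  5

18

Take (0,0) → (0,1) → (1,1) → (1,2) → (2,2) → (2,3) → (3,3) for a total of 3 + 3 + 2 + 1 + 2 + 2 + 5 = 18.
For comparison, the top-then-right route costs 25.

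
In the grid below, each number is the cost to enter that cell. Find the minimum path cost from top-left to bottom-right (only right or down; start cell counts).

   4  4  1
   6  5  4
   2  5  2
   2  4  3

One optimal route is [0,0] -> [0,1] -> [0,2] -> [1,2] -> [2,2] -> [3,2].
Its cost is 4 + 4 + 1 + 4 + 2 + 3 = 18.

18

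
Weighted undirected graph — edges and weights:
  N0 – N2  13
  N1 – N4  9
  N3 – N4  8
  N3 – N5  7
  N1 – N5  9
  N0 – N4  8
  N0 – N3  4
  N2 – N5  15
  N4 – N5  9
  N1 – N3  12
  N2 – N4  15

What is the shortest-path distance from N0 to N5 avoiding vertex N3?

17

Paths from N0 to N5 avoiding N3:
N0 -> N2 -> N4 -> N5: 13 + 15 + 9 = 37
N0 -> N4 -> N1 -> N5: 8 + 9 + 9 = 26
N0 -> N2 -> N5: 13 + 15 = 28
N0 -> N2 -> N4 -> N1 -> N5: 13 + 15 + 9 + 9 = 46
N0 -> N4 -> N2 -> N5: 8 + 15 + 15 = 38
N0 -> N4 -> N5: 8 + 9 = 17
The minimum is 17.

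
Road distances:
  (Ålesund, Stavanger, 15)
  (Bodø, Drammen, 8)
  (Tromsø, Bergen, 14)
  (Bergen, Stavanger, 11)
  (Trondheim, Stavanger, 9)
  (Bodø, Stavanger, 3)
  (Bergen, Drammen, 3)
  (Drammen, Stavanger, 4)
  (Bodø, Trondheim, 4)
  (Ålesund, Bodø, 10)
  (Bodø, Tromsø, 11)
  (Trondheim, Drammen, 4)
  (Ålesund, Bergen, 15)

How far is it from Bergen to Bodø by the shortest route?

10

Checking several routes:
Bergen→Drammen→Stavanger→Bodø: 3 + 4 + 3 = 10
Bergen→Drammen→Trondheim→Bodø: 3 + 4 + 4 = 11
Bergen→Stavanger→Bodø: 11 + 3 = 14
Bergen→Drammen→Trondheim→Stavanger→Bodø: 3 + 4 + 9 + 3 = 19
Bergen→Drammen→Bodø: 3 + 8 = 11
Best route has total 10.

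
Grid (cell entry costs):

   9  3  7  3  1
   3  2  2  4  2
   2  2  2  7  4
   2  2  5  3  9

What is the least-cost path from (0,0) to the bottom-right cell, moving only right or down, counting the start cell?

One optimal route is (0,0)→(0,1)→(1,1)→(1,2)→(1,3)→(1,4)→(2,4)→(3,4).
Its cost is 9 + 3 + 2 + 2 + 4 + 2 + 4 + 9 = 35.
For comparison, the top-then-right route costs 38.

35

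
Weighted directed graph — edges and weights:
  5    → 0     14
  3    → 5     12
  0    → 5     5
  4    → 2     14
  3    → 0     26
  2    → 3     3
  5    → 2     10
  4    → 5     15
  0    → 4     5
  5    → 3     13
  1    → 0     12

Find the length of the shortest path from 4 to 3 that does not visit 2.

28

Routes from 4 to 3 avoiding 2:
4-5-3: 15 + 13 = 28
Best route has total 28.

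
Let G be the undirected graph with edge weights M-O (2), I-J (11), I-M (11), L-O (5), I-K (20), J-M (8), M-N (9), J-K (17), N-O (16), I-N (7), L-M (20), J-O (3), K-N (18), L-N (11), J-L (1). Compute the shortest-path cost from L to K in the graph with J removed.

Some routes from L to K avoiding J:
L - O - M - I - K: 5 + 2 + 11 + 20 = 38
L - N - I - K: 11 + 7 + 20 = 38
L - O - N - K: 5 + 16 + 18 = 39
L - N - K: 11 + 18 = 29
L - O - M - N - K: 5 + 2 + 9 + 18 = 34
The minimum is 29.

29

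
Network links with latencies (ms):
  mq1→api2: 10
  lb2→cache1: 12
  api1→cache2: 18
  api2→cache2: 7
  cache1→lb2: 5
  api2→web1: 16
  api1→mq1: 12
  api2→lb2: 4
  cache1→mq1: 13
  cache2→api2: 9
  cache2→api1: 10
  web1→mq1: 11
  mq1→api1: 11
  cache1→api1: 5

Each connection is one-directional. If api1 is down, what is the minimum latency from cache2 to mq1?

36

Routes from cache2 to mq1 avoiding api1:
cache2 - api2 - lb2 - cache1 - mq1: 9 + 4 + 12 + 13 = 38
cache2 - api2 - web1 - mq1: 9 + 16 + 11 = 36
Best route has total 36 ms.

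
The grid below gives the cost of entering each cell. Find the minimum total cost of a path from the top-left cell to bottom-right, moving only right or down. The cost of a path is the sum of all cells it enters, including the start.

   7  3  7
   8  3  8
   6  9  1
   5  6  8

30

Cheapest: r0c0 r0c1 r1c1 r1c2 r2c2 r3c2
  7 + 3 + 3 + 8 + 1 + 8 = 30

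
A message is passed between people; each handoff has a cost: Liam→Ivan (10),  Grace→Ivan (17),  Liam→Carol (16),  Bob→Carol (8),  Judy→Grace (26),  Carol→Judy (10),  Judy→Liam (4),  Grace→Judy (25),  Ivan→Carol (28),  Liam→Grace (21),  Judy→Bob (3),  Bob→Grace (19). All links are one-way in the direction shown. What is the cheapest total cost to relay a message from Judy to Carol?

11

Checking several routes:
Judy-Bob-Carol: 3 + 8 = 11
Judy-Liam-Ivan-Carol: 4 + 10 + 28 = 42
Judy-Liam-Carol: 4 + 16 = 20
Shortest: 11.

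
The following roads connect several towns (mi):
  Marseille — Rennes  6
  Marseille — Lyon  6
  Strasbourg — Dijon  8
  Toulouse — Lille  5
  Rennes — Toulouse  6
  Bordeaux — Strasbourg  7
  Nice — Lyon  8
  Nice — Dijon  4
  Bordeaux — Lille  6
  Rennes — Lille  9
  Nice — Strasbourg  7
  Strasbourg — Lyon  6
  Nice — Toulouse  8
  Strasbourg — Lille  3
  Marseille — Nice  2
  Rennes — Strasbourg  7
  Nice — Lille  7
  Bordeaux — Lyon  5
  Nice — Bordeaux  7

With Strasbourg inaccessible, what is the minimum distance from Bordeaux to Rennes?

A few of the Bordeaux→Rennes routes:
Bordeaux - Lyon - Marseille - Rennes: 5 + 6 + 6 = 17
Bordeaux - Nice - Marseille - Rennes: 7 + 2 + 6 = 15
Bordeaux - Lille - Rennes: 6 + 9 = 15
Bordeaux - Nice - Toulouse - Rennes: 7 + 8 + 6 = 21
Bordeaux - Lyon - Nice - Marseille - Rennes: 5 + 8 + 2 + 6 = 21
Bordeaux - Lille - Toulouse - Rennes: 6 + 5 + 6 = 17
Shortest: 15 mi.

15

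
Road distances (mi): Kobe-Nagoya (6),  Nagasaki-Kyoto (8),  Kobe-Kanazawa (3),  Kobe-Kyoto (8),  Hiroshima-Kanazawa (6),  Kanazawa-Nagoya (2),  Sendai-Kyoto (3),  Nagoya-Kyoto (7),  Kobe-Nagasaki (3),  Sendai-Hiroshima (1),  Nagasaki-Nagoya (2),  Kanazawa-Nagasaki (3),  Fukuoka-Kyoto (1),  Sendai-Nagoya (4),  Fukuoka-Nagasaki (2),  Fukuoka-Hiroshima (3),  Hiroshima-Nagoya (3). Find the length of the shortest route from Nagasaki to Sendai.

6

Some routes from Nagasaki to Sendai:
Nagasaki→Kanazawa→Nagoya→Hiroshima→Sendai: 3 + 2 + 3 + 1 = 9
Nagasaki→Nagoya→Sendai: 2 + 4 = 6
Nagasaki→Fukuoka→Hiroshima→Sendai: 2 + 3 + 1 = 6
Nagasaki→Fukuoka→Kyoto→Sendai: 2 + 1 + 3 = 6
Nagasaki→Nagoya→Hiroshima→Sendai: 2 + 3 + 1 = 6
The minimum is 6 mi.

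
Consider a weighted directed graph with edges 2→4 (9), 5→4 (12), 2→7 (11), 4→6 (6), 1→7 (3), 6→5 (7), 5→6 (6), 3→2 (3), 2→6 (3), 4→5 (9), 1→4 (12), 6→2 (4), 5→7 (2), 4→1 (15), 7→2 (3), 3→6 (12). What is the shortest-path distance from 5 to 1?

27

Paths from 5 to 1:
5 → 7 → 2 → 4 → 1: 2 + 3 + 9 + 15 = 29
5 → 6 → 2 → 4 → 1: 6 + 4 + 9 + 15 = 34
5 → 4 → 1: 12 + 15 = 27
Best route has total 27.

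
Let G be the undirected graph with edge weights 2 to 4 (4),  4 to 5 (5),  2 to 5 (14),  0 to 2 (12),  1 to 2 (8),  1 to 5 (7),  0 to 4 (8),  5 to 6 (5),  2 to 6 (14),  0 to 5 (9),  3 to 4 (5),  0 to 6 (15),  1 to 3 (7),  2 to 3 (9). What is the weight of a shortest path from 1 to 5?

7

Some routes from 1 to 5:
1 → 3 → 4 → 5: 7 + 5 + 5 = 17
1 → 2 → 5: 8 + 14 = 22
1 → 5: 7
1 → 2 → 4 → 5: 8 + 4 + 5 = 17
The minimum is 7.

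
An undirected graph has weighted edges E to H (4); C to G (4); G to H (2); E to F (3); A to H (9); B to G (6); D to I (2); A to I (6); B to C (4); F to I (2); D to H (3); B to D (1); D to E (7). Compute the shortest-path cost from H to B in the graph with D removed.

8

Paths from H to B avoiding D:
H -> G -> B: 2 + 6 = 8
H -> G -> C -> B: 2 + 4 + 4 = 10
Shortest: 8.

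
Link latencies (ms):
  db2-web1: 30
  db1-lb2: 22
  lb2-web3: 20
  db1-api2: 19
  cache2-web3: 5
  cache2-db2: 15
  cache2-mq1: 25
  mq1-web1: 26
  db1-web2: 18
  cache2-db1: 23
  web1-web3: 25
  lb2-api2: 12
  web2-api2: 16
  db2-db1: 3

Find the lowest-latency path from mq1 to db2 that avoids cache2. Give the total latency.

56

Candidate routes:
mq1→web1→web3→lb2→api2→db1→db2: 26 + 25 + 20 + 12 + 19 + 3 = 105
mq1→web1→web3→lb2→db1→db2: 26 + 25 + 20 + 22 + 3 = 96
mq1→web1→web3→lb2→api2→web2→db1→db2: 26 + 25 + 20 + 12 + 16 + 18 + 3 = 120
mq1→web1→db2: 26 + 30 = 56
Shortest: 56 ms.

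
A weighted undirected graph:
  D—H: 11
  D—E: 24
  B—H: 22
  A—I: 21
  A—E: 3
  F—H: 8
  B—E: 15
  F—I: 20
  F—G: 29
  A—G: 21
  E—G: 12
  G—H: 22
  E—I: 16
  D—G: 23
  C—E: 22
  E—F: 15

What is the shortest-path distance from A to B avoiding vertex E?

65

A few of the A→B routes:
A→I→F→H→B: 21 + 20 + 8 + 22 = 71
A→G→D→H→B: 21 + 23 + 11 + 22 = 77
A→G→H→B: 21 + 22 + 22 = 65
A→G→F→H→B: 21 + 29 + 8 + 22 = 80
The minimum is 65.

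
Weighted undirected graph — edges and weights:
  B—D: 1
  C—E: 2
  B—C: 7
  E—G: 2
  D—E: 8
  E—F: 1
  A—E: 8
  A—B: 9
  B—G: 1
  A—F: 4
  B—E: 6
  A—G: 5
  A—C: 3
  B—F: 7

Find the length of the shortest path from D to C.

Comparing a few candidate routes:
D -> E -> C: 8 + 2 = 10
D -> B -> G -> E -> C: 1 + 1 + 2 + 2 = 6
D -> B -> E -> C: 1 + 6 + 2 = 9
D -> B -> C: 1 + 7 = 8
D -> B -> G -> A -> C: 1 + 1 + 5 + 3 = 10
Shortest: 6.

6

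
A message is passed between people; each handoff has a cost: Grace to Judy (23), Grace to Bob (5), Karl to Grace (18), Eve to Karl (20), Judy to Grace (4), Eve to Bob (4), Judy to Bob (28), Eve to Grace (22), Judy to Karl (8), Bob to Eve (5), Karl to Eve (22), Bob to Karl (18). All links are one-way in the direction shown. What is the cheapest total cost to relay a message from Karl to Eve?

22

Routes from Karl to Eve:
Karl→Eve: 22
Karl→Grace→Judy→Bob→Eve: 18 + 23 + 28 + 5 = 74
Karl→Grace→Bob→Eve: 18 + 5 + 5 = 28
Best route has total 22.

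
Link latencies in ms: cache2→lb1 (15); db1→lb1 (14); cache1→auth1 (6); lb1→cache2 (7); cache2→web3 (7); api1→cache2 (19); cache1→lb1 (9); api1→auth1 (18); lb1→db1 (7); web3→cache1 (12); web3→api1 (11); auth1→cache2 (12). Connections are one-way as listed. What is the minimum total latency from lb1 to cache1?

26

Routes from lb1 to cache1:
lb1 -> cache2 -> web3 -> cache1: 7 + 7 + 12 = 26
Best route has total 26 ms.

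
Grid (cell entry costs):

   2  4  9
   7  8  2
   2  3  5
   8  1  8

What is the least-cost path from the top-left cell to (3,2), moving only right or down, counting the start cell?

One optimal route is [0,0] → [1,0] → [2,0] → [2,1] → [3,1] → [3,2].
Its cost is 2 + 7 + 2 + 3 + 1 + 8 = 23.

23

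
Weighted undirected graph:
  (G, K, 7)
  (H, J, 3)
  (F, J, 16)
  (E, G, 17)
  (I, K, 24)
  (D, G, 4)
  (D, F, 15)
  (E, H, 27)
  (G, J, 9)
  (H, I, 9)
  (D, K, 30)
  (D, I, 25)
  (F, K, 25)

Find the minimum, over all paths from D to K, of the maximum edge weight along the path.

7

A few of the D→K routes:
D - F - J - G - K: max(15, 16, 9, 7) = 16
D - F - K: max(15, 25) = 25
D - F - J - H - I - K: max(15, 16, 3, 9, 24) = 24
D - G - J - F - K: max(4, 9, 16, 25) = 25
D - G - J - H - I - K: max(4, 9, 3, 9, 24) = 24
D - G - K: max(4, 7) = 7
Best route has worst link 7.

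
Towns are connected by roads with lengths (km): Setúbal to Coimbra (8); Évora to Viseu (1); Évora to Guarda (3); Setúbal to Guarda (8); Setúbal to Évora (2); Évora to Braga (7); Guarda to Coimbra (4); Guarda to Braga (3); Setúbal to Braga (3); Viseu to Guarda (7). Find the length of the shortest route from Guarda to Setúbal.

5

Checking several routes:
Guarda - Évora - Setúbal: 3 + 2 = 5
Guarda - Viseu - Évora - Setúbal: 7 + 1 + 2 = 10
Guarda - Setúbal: 8
Guarda - Braga - Setúbal: 3 + 3 = 6
Shortest: 5 km.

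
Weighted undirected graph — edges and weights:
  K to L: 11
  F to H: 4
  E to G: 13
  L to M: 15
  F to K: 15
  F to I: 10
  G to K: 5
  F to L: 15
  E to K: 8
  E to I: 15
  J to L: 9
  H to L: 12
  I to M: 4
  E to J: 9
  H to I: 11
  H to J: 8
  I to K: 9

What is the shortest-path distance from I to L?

Some routes from I to L:
I -> H -> L: 11 + 12 = 23
I -> F -> H -> L: 10 + 4 + 12 = 26
I -> K -> L: 9 + 11 = 20
I -> F -> L: 10 + 15 = 25
I -> M -> L: 4 + 15 = 19
Shortest: 19.

19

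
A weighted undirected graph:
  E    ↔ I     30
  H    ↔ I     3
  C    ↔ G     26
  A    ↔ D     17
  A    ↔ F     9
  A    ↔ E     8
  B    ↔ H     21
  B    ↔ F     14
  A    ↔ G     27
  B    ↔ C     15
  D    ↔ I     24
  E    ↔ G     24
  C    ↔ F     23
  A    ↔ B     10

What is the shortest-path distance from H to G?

Checking several routes:
H-B-A-G: 21 + 10 + 27 = 58
H-B-A-E-G: 21 + 10 + 8 + 24 = 63
H-B-C-G: 21 + 15 + 26 = 62
H-I-E-G: 3 + 30 + 24 = 57
Shortest: 57.

57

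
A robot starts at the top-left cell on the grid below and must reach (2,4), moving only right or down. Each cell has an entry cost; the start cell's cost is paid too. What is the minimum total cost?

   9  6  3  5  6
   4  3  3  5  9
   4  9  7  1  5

30

Take (0,0) -> (1,0) -> (1,1) -> (1,2) -> (1,3) -> (2,3) -> (2,4) for a total of 9 + 4 + 3 + 3 + 5 + 1 + 5 = 30.
(Top row then right column would cost 43.)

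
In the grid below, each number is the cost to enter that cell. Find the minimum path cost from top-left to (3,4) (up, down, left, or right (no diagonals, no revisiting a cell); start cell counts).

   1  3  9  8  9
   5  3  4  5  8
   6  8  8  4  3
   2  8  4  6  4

Path [0,0]→[0,1]→[1,1]→[1,2]→[1,3]→[2,3]→[2,4]→[3,4]: 1 + 3 + 3 + 4 + 5 + 4 + 3 + 4 = 27.

27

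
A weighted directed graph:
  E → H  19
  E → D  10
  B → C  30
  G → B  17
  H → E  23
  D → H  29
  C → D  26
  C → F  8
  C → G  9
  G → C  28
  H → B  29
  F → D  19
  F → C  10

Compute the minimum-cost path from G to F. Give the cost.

36

Paths from G to F:
G -> B -> C -> F: 17 + 30 + 8 = 55
G -> C -> F: 28 + 8 = 36
Best route has total 36.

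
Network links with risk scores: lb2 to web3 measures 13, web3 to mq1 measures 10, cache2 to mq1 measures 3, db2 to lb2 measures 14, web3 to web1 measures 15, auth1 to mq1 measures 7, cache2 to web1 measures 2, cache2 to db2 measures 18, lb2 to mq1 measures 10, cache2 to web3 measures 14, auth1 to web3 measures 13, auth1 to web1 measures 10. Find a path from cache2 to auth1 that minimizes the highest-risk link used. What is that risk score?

7

Comparing a few candidate routes:
cache2 → mq1 → lb2 → web3 → auth1: max(3, 10, 13, 13) = 13
cache2 → mq1 → auth1: max(3, 7) = 7
cache2 → web1 → auth1: max(2, 10) = 10
cache2 → mq1 → web3 → auth1: max(3, 10, 13) = 13
Best route has worst link 7.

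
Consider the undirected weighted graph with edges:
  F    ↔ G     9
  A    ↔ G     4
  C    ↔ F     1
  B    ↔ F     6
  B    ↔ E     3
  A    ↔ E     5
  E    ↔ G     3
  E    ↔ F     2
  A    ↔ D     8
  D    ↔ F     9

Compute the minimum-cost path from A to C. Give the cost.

Comparing a few candidate routes:
A → G → E → F → C: 4 + 3 + 2 + 1 = 10
A → G → F → C: 4 + 9 + 1 = 14
A → E → B → F → C: 5 + 3 + 6 + 1 = 15
A → E → F → C: 5 + 2 + 1 = 8
Shortest: 8.

8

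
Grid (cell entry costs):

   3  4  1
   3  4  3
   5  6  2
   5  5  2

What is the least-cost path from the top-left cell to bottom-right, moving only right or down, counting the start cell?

One optimal route is [0,0] -> [0,1] -> [0,2] -> [1,2] -> [2,2] -> [3,2].
Its cost is 3 + 4 + 1 + 3 + 2 + 2 = 15.

15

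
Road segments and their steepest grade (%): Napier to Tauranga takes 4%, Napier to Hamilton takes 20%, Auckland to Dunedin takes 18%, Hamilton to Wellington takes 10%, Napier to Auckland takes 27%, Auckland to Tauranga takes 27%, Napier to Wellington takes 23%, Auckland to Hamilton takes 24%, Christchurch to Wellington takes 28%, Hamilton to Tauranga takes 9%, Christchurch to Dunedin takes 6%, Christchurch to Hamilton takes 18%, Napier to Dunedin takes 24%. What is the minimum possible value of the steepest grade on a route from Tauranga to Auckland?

18

Comparing a few candidate routes:
Tauranga -> Napier -> Hamilton -> Christchurch -> Dunedin -> Auckland: max(4, 20, 18, 6, 18) = 20
Tauranga -> Hamilton -> Napier -> Dunedin -> Auckland: max(9, 20, 24, 18) = 24
Tauranga -> Hamilton -> Auckland: max(9, 24) = 24
Tauranga -> Napier -> Wellington -> Hamilton -> Christchurch -> Dunedin -> Auckland: max(4, 23, 10, 18, 6, 18) = 23
Tauranga -> Hamilton -> Christchurch -> Dunedin -> Auckland: max(9, 18, 6, 18) = 18
Tauranga -> Hamilton -> Wellington -> Napier -> Dunedin -> Auckland: max(9, 10, 23, 24, 18) = 24
Smallest bottleneck: 18%.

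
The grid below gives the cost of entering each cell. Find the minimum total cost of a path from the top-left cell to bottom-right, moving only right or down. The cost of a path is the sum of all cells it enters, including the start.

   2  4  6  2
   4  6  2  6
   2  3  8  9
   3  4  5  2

22

Take (0,0) (1,0) (2,0) (2,1) (3,1) (3,2) (3,3) for a total of 2 + 4 + 2 + 3 + 4 + 5 + 2 = 22.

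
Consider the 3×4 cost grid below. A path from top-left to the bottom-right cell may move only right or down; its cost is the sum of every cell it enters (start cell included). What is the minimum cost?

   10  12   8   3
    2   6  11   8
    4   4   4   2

26

Take (0,0)→(1,0)→(2,0)→(2,1)→(2,2)→(2,3) for a total of 10 + 2 + 4 + 4 + 4 + 2 = 26.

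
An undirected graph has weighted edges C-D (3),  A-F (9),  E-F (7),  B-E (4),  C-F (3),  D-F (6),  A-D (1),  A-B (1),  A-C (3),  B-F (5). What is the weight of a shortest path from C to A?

Comparing a few candidate routes:
C - F - D - A: 3 + 6 + 1 = 10
C - D - A: 3 + 1 = 4
C - F - B - A: 3 + 5 + 1 = 9
C - A: 3
C - F - A: 3 + 9 = 12
Best route has total 3.

3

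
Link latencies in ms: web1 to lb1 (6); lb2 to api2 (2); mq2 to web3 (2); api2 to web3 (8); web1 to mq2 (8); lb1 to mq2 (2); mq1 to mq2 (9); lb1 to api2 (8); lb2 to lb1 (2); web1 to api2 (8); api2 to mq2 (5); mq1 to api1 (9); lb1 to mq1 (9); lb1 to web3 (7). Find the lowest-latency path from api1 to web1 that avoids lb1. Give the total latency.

Routes from api1 to web1 avoiding lb1:
api1 -> mq1 -> mq2 -> web1: 9 + 9 + 8 = 26
api1 -> mq1 -> mq2 -> web3 -> api2 -> web1: 9 + 9 + 2 + 8 + 8 = 36
api1 -> mq1 -> mq2 -> api2 -> web1: 9 + 9 + 5 + 8 = 31
Shortest: 26 ms.

26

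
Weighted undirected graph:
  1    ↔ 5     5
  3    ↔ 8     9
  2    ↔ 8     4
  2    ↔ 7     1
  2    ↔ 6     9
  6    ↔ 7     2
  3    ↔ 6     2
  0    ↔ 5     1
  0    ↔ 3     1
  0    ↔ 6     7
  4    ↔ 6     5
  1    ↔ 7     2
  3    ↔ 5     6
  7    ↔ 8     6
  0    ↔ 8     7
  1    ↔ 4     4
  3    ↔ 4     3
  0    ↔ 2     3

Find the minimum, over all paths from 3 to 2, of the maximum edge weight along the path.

A few of the 3→2 routes:
3 -> 0 -> 2: max(1, 3) = 3
3 -> 6 -> 7 -> 2: max(2, 2, 1) = 2
3 -> 4 -> 1 -> 7 -> 2: max(3, 4, 2, 1) = 4
The minimum achievable maximum is 2.

2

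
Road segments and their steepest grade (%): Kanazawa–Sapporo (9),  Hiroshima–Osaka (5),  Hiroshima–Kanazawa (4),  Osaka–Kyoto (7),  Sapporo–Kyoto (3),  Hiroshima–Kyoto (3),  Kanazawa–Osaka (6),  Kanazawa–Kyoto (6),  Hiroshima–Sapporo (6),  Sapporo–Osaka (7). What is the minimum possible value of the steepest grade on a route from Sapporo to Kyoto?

3

Checking several routes:
Sapporo-Hiroshima-Kanazawa-Kyoto: max(6, 4, 6) = 6
Sapporo-Hiroshima-Osaka-Kanazawa-Kyoto: max(6, 5, 6, 6) = 6
Sapporo-Kyoto: max(3) = 3
Sapporo-Hiroshima-Kyoto: max(6, 3) = 6
Sapporo-Osaka-Hiroshima-Kyoto: max(7, 5, 3) = 7
Best route has worst link 3%.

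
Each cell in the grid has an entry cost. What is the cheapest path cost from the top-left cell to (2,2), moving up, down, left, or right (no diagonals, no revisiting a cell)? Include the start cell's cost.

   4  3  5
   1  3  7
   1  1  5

Path r0c0 r1c0 r2c0 r2c1 r2c2: 4 + 1 + 1 + 1 + 5 = 12.

12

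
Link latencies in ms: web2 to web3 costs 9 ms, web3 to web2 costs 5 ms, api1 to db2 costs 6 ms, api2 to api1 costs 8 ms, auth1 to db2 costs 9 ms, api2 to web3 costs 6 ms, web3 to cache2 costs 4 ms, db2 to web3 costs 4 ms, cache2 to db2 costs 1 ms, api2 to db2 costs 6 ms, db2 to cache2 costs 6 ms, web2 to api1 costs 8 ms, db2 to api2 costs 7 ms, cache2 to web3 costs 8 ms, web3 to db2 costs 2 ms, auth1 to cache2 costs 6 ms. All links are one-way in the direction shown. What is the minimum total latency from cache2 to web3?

5

Routes from cache2 to web3:
cache2 → db2 → web3: 1 + 4 = 5
cache2 → web3: 8
cache2 → db2 → api2 → web3: 1 + 7 + 6 = 14
The minimum is 5 ms.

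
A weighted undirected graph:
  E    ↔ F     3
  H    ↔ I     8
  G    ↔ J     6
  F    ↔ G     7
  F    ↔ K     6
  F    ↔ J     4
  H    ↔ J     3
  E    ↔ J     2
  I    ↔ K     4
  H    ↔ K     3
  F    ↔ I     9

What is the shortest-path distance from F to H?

A few of the F→H routes:
F - I - K - H: 9 + 4 + 3 = 16
F - E - J - H: 3 + 2 + 3 = 8
F - J - H: 4 + 3 = 7
F - K - H: 6 + 3 = 9
Best route has total 7.

7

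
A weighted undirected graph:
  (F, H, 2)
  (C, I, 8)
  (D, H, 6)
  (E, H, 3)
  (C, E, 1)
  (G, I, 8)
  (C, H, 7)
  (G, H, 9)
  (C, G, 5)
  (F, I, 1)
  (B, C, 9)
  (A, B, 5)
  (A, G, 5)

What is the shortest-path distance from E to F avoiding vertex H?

Paths from E to F avoiding H:
E -> C -> I -> F: 1 + 8 + 1 = 10
E -> C -> B -> A -> G -> I -> F: 1 + 9 + 5 + 5 + 8 + 1 = 29
E -> C -> G -> I -> F: 1 + 5 + 8 + 1 = 15
Best route has total 10.

10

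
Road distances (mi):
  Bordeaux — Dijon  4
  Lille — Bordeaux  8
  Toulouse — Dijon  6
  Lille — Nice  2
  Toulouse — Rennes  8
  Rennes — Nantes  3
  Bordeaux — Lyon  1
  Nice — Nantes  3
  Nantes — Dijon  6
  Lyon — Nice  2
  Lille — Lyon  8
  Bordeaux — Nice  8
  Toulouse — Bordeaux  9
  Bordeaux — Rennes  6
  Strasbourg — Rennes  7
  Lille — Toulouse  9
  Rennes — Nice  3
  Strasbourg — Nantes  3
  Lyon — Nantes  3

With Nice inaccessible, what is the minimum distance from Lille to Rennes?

A few of the Lille→Rennes routes:
Lille -> Lyon -> Nantes -> Rennes: 8 + 3 + 3 = 14
Lille -> Toulouse -> Rennes: 9 + 8 = 17
Lille -> Lyon -> Bordeaux -> Rennes: 8 + 1 + 6 = 15
Lille -> Bordeaux -> Rennes: 8 + 6 = 14
Lille -> Bordeaux -> Lyon -> Nantes -> Rennes: 8 + 1 + 3 + 3 = 15
The minimum is 14 mi.

14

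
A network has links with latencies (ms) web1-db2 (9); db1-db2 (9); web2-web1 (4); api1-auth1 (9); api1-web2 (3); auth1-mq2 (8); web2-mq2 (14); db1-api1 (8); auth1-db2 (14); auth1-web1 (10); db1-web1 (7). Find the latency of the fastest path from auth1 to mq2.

Checking several routes:
auth1 → api1 → web2 → mq2: 9 + 3 + 14 = 26
auth1 → web1 → web2 → mq2: 10 + 4 + 14 = 28
auth1 → mq2: 8
Best route has total 8 ms.

8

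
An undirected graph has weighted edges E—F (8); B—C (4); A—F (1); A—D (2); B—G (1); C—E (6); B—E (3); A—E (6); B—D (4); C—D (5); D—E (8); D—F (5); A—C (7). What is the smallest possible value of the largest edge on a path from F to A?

1

Some routes from F to A:
F -> D -> A: max(5, 2) = 5
F -> D -> C -> B -> E -> A: max(5, 5, 4, 3, 6) = 6
F -> A: max(1) = 1
Best route has worst link 1.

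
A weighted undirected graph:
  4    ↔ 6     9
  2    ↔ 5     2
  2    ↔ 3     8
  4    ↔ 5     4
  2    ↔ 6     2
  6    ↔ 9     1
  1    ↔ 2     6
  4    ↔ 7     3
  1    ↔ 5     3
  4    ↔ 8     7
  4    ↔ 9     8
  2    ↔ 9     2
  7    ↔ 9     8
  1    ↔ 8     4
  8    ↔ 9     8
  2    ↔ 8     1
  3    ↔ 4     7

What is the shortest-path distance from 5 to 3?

A few of the 5→3 routes:
5→1→8→2→3: 3 + 4 + 1 + 8 = 16
5→4→3: 4 + 7 = 11
5→2→3: 2 + 8 = 10
Best route has total 10.

10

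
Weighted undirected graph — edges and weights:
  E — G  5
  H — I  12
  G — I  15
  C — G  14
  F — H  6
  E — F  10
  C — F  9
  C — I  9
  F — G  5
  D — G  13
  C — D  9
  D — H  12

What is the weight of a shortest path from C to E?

19

Checking several routes:
C-F-G-E: 9 + 5 + 5 = 19
C-F-E: 9 + 10 = 19
C-D-G-E: 9 + 13 + 5 = 27
C-I-G-E: 9 + 15 + 5 = 29
C-G-E: 14 + 5 = 19
Best route has total 19.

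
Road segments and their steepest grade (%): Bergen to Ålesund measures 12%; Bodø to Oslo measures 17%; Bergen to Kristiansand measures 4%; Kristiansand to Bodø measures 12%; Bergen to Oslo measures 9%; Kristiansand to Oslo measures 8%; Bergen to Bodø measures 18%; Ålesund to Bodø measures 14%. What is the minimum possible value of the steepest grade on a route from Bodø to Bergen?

12

Some routes from Bodø to Bergen:
Bodø - Kristiansand - Oslo - Bergen: max(12, 8, 9) = 12
Bodø - Ålesund - Bergen: max(14, 12) = 14
Bodø - Kristiansand - Bergen: max(12, 4) = 12
Smallest bottleneck: 12%.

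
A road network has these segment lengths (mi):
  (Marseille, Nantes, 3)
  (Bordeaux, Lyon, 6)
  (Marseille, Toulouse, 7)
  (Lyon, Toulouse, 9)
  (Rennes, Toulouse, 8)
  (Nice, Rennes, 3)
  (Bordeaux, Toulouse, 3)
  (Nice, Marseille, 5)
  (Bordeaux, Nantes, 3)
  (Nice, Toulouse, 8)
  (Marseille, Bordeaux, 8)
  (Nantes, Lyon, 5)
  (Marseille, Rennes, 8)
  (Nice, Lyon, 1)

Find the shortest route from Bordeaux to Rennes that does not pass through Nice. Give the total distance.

11

Comparing a few candidate routes:
Bordeaux→Lyon→Nantes→Marseille→Rennes: 6 + 5 + 3 + 8 = 22
Bordeaux→Toulouse→Rennes: 3 + 8 = 11
Bordeaux→Toulouse→Marseille→Rennes: 3 + 7 + 8 = 18
Bordeaux→Marseille→Rennes: 8 + 8 = 16
Bordeaux→Nantes→Marseille→Toulouse→Rennes: 3 + 3 + 7 + 8 = 21
Bordeaux→Nantes→Marseille→Rennes: 3 + 3 + 8 = 14
Shortest: 11 mi.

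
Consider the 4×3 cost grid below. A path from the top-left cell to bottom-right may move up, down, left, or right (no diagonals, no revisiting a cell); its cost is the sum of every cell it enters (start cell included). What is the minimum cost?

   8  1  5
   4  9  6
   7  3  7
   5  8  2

Best path: (0,0)→(0,1)→(0,2)→(1,2)→(2,2)→(3,2)
Cost: 8 + 1 + 5 + 6 + 7 + 2 = 29

29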